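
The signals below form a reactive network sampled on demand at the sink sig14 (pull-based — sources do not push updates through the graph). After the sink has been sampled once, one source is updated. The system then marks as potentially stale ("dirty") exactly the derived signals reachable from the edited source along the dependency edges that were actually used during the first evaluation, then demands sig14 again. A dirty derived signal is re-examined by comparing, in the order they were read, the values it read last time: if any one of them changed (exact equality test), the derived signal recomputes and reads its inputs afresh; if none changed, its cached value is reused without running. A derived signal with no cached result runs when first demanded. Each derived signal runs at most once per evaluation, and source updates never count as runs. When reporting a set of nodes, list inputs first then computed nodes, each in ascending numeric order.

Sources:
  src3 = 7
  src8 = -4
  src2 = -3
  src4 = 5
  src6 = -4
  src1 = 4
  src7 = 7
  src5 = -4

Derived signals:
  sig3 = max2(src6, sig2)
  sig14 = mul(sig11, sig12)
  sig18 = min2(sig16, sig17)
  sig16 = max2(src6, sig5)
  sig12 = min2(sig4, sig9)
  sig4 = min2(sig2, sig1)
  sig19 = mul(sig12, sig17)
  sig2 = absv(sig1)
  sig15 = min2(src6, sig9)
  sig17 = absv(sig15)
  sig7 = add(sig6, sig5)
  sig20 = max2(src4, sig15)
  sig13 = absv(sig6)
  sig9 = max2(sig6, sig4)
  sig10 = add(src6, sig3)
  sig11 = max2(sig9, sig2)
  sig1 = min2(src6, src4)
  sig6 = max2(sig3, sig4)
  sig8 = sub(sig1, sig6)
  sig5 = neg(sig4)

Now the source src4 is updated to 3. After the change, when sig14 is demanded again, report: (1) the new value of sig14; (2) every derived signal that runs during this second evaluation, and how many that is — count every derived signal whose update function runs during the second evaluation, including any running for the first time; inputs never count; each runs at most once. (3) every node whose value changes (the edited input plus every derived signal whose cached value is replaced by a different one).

Initial pass — values computed on the first demand:
  sig1 = min2(-4, 5) = -4
  sig2 = absv(-4) = 4
  sig3 = max2(-4, 4) = 4
  sig4 = min2(4, -4) = -4
  sig6 = max2(4, -4) = 4
  sig9 = max2(4, -4) = 4
  sig11 = max2(4, 4) = 4
  sig12 = min2(-4, 4) = -4
  sig14 = mul(4, -4) = -16

Second demand — change propagation:
  sig1: re-runs because src4 5->3; new result -4 (unchanged).
  sig2: re-examined; everything it read last time is the same (sig1 unchanged) — cache 4 kept, no run.
  sig3: re-examined; everything it read last time is the same (src6 unchanged, sig2 unchanged) — cache 4 kept, no run.
  sig4: re-examined; everything it read last time is the same (sig2 unchanged, sig1 unchanged) — cache -4 kept, no run.
  sig6: re-examined; everything it read last time is the same (sig3 unchanged, sig4 unchanged) — cache 4 kept, no run.
  sig9: re-examined; everything it read last time is the same (sig6 unchanged, sig4 unchanged) — cache 4 kept, no run.
  sig11: re-examined; everything it read last time is the same (sig9 unchanged, sig2 unchanged) — cache 4 kept, no run.
  sig12: re-examined; everything it read last time is the same (sig4 unchanged, sig9 unchanged) — cache -4 kept, no run.
  sig14: re-examined; everything it read last time is the same (sig11 unchanged, sig12 unchanged) — cache -16 kept, no run.

The important point: sig1 recomputes to an identical value, and the output ends up unchanged.

sig14 now evaluates to -16.
Run set: sig1 (1 run).
Changed values: src4.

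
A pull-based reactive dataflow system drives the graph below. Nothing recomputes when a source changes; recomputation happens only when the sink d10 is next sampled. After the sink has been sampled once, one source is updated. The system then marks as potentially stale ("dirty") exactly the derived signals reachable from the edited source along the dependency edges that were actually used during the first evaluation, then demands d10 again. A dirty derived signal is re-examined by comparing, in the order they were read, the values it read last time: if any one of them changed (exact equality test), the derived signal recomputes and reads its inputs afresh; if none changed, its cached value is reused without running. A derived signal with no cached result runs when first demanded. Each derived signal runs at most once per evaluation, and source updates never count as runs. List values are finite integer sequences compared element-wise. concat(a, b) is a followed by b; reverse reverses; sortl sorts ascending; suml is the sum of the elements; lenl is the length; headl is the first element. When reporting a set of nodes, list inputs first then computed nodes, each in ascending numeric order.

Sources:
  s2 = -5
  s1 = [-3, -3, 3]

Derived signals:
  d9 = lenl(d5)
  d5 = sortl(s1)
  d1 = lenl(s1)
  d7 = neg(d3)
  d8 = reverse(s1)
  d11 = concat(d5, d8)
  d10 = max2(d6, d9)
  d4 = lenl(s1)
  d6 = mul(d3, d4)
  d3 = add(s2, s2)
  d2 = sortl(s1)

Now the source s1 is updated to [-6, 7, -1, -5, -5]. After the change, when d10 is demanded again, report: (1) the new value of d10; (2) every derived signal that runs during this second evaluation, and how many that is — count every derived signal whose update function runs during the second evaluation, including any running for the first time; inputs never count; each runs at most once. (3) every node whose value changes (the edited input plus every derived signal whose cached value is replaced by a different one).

New value of d10: 5.
Derived signals that run: d4, d5, d6, d9, d10 — 5 in total.
Values that change: s1, d4, d5, d6, d9, d10.

First evaluation (everything demanded from the output):
  d3 = add(-5, -5) = -10
  d4 = lenl([-3, -3, 3]) = 3
  d5 = sortl([-3, -3, 3]) = [-3, -3, 3]
  d6 = mul(-10, 3) = -30
  d9 = lenl([-3, -3, 3]) = 3
  d10 = max2(-30, 3) = 3

Propagation after the edit:
  d4: runs — s1 [-3, -3, 3]->[-6, 7, -1, -5, -5]; result 5.
  d5: runs — s1 [-3, -3, 3]->[-6, 7, -1, -5, -5]; result [-6, -5, -5, -1, 7].
  d6: runs — d4 3->5; result -50.
  d9: runs — d5 [-3, -3, 3]->[-6, -5, -5, -1, 7]; result 5.
  d10: runs — d6 -30->-50; d9 3->5; result 5.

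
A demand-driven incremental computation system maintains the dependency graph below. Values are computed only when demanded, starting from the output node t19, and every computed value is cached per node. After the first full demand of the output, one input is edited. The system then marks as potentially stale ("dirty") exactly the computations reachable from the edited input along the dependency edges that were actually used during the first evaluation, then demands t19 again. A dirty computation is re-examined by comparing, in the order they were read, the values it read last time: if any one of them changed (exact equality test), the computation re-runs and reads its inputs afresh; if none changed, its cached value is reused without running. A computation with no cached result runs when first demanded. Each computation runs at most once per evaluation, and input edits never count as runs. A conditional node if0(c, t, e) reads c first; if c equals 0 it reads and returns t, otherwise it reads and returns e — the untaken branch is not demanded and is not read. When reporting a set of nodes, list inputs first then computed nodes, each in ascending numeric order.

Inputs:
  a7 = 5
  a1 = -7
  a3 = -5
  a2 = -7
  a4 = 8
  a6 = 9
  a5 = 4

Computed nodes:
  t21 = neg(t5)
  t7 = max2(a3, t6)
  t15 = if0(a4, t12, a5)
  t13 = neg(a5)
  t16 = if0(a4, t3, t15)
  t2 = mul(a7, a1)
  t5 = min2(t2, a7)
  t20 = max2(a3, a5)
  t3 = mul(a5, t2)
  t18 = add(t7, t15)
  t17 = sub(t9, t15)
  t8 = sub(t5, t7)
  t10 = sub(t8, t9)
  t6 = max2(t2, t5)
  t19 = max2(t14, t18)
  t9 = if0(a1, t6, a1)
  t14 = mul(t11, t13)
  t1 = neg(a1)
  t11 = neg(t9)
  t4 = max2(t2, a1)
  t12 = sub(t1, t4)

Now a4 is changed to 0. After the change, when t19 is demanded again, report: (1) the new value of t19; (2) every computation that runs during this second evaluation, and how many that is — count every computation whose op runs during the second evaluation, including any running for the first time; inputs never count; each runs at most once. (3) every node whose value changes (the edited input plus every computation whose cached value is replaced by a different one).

New value of t19: 9.
Computations that run: t1, t4, t12, t15, t18, t19 — 6 in total.
Values that change: a4, t15, t18, t19.
Key observation: a condition flipped, so demand reaches new nodes — t1, t4, t12 run for the first time.

First evaluation (everything demanded from the output):
  t2 = mul(5, -7) = -35
  t5 = min2(-35, 5) = -35
  t6 = max2(-35, -35) = -35
  t7 = max2(-5, -35) = -5
  t9 = if0(a1=-7 -> else branch a1) = -7
  t11 = neg(-7) = 7
  t13 = neg(4) = -4
  t14 = mul(7, -4) = -28
  t15 = if0(a4=8 -> else branch a5) = 4
  t18 = add(-5, 4) = -1
  t19 = max2(-28, -1) = -1

Propagation after the edit:
  t1: demanded for the first time — runs, produces 7.
  t4: demanded for the first time — runs, produces -7.
  t12: demanded for the first time — runs, produces 14.
  t15: runs — a4 8->0; result 14.
  t18: runs — t15 4->14; result 9.
  t19: runs — t18 -1->9; result 9.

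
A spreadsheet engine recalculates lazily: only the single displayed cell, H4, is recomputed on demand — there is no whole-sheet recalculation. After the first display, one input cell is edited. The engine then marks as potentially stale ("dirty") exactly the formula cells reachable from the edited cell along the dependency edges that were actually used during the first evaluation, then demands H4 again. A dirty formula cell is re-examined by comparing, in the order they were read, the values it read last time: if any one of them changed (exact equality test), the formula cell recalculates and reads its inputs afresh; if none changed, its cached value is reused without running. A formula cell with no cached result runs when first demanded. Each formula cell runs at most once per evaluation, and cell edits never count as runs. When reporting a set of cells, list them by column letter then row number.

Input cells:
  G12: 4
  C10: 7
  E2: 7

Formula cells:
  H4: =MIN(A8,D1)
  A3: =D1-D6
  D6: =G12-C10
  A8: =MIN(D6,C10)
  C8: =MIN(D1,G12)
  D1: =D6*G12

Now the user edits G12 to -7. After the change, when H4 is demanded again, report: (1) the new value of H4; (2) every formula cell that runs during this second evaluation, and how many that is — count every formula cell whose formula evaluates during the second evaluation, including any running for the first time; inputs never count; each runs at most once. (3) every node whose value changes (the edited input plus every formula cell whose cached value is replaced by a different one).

First evaluation (everything demanded from the output):
  D6 = 4 - 7 = -3
  A8 = MIN(-3, 7) = -3
  D1 = -3 * 4 = -12
  H4 = MIN(-3, -12) = -12

Propagation after the edit:
  D6: runs — G12 4->-7; result -14.
  A8: runs — D6 -3->-14; result -14.
  D1: runs — D6 -3->-14; G12 4->-7; result 98.
  H4: runs — A8 -3->-14; D1 -12->98; result -14.

New value of H4: -14.
Formula cells that run: A8, D1, D6, H4 — 4 in total.
Values that change: A8, D1, D6, G12, H4.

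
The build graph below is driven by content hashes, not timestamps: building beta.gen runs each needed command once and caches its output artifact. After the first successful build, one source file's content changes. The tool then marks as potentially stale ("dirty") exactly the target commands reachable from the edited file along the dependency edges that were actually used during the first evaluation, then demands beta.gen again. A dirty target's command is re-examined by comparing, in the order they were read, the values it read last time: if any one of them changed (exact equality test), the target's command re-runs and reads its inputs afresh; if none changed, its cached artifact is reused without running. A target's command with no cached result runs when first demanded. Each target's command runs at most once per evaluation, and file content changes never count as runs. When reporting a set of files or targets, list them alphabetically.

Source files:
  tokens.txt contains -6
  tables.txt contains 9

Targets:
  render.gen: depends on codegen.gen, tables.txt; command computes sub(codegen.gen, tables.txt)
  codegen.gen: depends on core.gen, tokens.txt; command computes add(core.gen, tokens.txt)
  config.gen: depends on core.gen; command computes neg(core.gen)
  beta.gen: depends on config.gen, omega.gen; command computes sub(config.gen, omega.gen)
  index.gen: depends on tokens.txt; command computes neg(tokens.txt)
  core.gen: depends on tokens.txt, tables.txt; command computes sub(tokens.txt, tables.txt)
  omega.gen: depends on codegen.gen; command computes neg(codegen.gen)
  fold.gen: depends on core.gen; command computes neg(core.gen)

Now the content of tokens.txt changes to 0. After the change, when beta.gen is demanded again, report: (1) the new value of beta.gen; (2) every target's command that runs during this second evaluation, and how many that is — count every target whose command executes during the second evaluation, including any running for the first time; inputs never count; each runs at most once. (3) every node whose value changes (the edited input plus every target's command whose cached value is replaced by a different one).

beta.gen now evaluates to 0.
Run set: beta.gen, codegen.gen, config.gen, core.gen, omega.gen (5 run).
Changed values: beta.gen, codegen.gen, config.gen, core.gen, omega.gen, tokens.txt.

Initial pass — values computed on the first demand:
  core.gen = sub(-6, 9) = -15
  codegen.gen = add(-15, -6) = -21
  config.gen = neg(-15) = 15
  omega.gen = neg(-21) = 21
  beta.gen = sub(15, 21) = -6

Second demand — change propagation:
  core.gen: re-runs because tokens.txt -6->0; new result -9.
  codegen.gen: re-runs because core.gen -15->-9; tokens.txt -6->0; new result -9.
  config.gen: re-runs because core.gen -15->-9; new result 9.
  omega.gen: re-runs because codegen.gen -21->-9; new result 9.
  beta.gen: re-runs because config.gen 15->9; omega.gen 21->9; new result 0.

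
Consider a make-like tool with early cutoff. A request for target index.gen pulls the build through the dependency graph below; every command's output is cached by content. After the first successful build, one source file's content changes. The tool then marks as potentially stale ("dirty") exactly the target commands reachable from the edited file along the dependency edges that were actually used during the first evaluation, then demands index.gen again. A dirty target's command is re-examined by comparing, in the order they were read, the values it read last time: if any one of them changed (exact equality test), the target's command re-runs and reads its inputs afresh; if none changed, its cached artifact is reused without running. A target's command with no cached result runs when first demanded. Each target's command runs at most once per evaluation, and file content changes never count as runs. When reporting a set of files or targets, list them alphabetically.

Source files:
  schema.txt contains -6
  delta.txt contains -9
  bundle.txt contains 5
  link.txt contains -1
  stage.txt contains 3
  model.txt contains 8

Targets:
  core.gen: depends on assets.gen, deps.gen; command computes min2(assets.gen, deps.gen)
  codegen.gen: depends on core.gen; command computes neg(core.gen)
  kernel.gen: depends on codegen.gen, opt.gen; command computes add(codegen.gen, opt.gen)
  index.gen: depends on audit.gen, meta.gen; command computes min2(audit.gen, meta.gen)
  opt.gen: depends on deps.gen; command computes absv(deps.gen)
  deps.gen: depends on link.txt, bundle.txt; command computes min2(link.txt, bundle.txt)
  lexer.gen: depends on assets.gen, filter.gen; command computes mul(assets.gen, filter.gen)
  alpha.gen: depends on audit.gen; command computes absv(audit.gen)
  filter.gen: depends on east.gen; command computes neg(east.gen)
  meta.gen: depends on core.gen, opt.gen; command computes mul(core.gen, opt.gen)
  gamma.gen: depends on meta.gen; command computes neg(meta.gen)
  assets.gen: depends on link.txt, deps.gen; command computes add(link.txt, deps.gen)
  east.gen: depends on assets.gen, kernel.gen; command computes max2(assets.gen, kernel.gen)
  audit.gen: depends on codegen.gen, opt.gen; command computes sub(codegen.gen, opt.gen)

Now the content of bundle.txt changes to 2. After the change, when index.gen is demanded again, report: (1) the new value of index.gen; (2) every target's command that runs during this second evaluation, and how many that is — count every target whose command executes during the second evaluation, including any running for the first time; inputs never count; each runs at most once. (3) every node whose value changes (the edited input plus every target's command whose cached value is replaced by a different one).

Demanding index.gen again yields -2.
1 target commands run: deps.gen.
The nodes whose values change: bundle.txt.
Note the absorption at deps.gen: it re-runs yet its value is the same, leaving the output's value untouched.

First demand of the output computes:
  deps.gen = min2(-1, 5) = -1
  assets.gen = add(-1, -1) = -2
  core.gen = min2(-2, -1) = -2
  codegen.gen = neg(-2) = 2
  opt.gen = absv(-1) = 1
  audit.gen = sub(2, 1) = 1
  meta.gen = mul(-2, 1) = -2
  index.gen = min2(1, -2) = -2

After the edit, cleaning proceeds:
  deps.gen: a read changed (bundle.txt 5->2) — executes, giving -1 — identical to its old value.
  assets.gen: dirty, but its reads are unchanged (link.txt unchanged, deps.gen unchanged); cached -2 stands.
  core.gen: dirty, but its reads are unchanged (assets.gen unchanged, deps.gen unchanged); cached -2 stands.
  codegen.gen: dirty, but its reads are unchanged (core.gen unchanged); cached 2 stands.
  opt.gen: dirty, but its reads are unchanged (deps.gen unchanged); cached 1 stands.
  audit.gen: dirty, but its reads are unchanged (codegen.gen unchanged, opt.gen unchanged); cached 1 stands.
  meta.gen: dirty, but its reads are unchanged (core.gen unchanged, opt.gen unchanged); cached -2 stands.
  index.gen: dirty, but its reads are unchanged (audit.gen unchanged, meta.gen unchanged); cached -2 stands.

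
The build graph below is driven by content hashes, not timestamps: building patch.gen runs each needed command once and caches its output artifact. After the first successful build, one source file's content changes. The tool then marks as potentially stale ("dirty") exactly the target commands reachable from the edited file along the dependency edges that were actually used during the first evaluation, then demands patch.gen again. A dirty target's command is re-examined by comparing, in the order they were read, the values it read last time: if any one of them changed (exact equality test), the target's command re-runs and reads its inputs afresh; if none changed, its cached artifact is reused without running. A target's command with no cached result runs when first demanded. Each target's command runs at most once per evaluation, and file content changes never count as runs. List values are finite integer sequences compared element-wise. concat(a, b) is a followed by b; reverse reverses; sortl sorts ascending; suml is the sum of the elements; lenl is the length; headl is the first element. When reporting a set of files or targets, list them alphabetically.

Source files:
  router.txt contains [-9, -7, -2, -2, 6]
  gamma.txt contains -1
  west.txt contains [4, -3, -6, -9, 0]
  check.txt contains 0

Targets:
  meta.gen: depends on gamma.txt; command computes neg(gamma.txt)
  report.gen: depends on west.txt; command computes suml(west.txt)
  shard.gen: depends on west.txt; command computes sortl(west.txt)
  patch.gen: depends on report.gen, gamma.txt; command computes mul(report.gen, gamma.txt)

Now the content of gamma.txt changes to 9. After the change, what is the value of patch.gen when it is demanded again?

patch.gen now evaluates to -126.

Initial pass — values computed on the first demand:
  report.gen = suml([4, -3, -6, -9, 0]) = -14
  patch.gen = mul(-14, -1) = 14

Second demand — change propagation:
  patch.gen: re-runs because gamma.txt -1->9; new result -126.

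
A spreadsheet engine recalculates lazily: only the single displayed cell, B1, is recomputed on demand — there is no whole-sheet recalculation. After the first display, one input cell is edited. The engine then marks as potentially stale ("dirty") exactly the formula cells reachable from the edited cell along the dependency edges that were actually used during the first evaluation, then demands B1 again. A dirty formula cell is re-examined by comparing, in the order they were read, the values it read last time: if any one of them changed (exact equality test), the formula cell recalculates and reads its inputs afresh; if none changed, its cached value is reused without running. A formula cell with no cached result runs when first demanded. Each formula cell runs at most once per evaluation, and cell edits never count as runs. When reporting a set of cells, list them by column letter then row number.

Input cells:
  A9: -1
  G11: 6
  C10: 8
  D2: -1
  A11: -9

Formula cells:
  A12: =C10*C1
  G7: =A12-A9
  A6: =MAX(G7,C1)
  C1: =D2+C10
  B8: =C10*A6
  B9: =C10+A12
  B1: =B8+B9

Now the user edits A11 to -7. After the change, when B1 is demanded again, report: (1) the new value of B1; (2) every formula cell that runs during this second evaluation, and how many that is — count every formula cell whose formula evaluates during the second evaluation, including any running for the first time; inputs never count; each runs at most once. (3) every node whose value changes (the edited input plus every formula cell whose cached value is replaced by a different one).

First evaluation (everything demanded from the output):
  C1 = -1 + 8 = 7
  A12 = 8 * 7 = 56
  B9 = 8 + 56 = 64
  G7 = 56 - -1 = 57
  A6 = MAX(57, 7) = 57
  B8 = 8 * 57 = 456
  B1 = 456 + 64 = 520

Propagation after the edit:
  A11 feeds no computation that the output demands — nothing is marked dirty and nothing runs.

Key observation: A11 is never demanded by the output, so the edit triggers no recomputation at all.

New value of B1: 520.
Formula cells that run: none — 0 in total.
Values that change: A11.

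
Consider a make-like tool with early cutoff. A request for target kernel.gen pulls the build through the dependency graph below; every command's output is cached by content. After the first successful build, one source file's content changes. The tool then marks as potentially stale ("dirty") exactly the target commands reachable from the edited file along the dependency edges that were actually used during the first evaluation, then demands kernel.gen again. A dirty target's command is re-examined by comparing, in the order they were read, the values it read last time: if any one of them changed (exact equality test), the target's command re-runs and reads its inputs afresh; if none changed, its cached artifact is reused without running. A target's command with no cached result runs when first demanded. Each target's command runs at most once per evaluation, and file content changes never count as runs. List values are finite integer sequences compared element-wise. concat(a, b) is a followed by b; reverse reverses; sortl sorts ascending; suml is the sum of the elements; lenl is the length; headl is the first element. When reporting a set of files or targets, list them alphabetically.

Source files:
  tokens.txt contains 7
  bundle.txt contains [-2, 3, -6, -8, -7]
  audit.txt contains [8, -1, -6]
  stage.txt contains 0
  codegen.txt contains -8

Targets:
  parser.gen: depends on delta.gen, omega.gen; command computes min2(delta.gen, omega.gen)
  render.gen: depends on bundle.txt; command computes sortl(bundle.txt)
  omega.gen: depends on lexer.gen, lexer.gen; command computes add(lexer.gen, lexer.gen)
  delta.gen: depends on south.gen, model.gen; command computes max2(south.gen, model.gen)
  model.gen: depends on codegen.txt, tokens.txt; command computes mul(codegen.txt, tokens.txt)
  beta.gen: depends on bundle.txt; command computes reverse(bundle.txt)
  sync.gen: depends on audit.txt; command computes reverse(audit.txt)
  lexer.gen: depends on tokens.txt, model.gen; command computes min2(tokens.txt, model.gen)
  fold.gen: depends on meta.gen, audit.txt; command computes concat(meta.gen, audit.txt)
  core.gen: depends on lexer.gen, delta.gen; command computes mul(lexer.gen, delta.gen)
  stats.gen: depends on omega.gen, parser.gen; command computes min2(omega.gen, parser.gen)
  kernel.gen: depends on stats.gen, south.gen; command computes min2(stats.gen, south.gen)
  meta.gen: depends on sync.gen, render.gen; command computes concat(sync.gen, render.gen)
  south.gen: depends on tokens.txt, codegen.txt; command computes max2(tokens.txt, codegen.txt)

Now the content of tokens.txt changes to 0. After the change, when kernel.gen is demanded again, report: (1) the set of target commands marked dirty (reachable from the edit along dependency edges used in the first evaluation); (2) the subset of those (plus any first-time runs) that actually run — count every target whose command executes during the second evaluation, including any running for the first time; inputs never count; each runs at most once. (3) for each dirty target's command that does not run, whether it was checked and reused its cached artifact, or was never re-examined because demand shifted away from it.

The edit dirties: delta.gen, kernel.gen, lexer.gen, model.gen, omega.gen, parser.gen, south.gen, stats.gen.
8 target commands run: delta.gen, kernel.gen, lexer.gen, model.gen, omega.gen, parser.gen, south.gen, stats.gen.
No dirty target's command escaped a run.

First demand of the output computes:
  model.gen = mul(-8, 7) = -56
  lexer.gen = min2(7, -56) = -56
  omega.gen = add(-56, -56) = -112
  south.gen = max2(7, -8) = 7
  delta.gen = max2(7, -56) = 7
  parser.gen = min2(7, -112) = -112
  stats.gen = min2(-112, -112) = -112
  kernel.gen = min2(-112, 7) = -112

After the edit, cleaning proceeds:
  model.gen: a read changed (tokens.txt 7->0) — executes, giving 0.
  lexer.gen: a read changed (tokens.txt 7->0; model.gen -56->0) — executes, giving 0.
  omega.gen: a read changed (lexer.gen -56->0; lexer.gen -56->0) — executes, giving 0.
  south.gen: a read changed (tokens.txt 7->0) — executes, giving 0.
  delta.gen: a read changed (south.gen 7->0; model.gen -56->0) — executes, giving 0.
  parser.gen: a read changed (delta.gen 7->0; omega.gen -112->0) — executes, giving 0.
  stats.gen: a read changed (omega.gen -112->0; parser.gen -112->0) — executes, giving 0.
  kernel.gen: a read changed (stats.gen -112->0; south.gen 7->0) — executes, giving 0.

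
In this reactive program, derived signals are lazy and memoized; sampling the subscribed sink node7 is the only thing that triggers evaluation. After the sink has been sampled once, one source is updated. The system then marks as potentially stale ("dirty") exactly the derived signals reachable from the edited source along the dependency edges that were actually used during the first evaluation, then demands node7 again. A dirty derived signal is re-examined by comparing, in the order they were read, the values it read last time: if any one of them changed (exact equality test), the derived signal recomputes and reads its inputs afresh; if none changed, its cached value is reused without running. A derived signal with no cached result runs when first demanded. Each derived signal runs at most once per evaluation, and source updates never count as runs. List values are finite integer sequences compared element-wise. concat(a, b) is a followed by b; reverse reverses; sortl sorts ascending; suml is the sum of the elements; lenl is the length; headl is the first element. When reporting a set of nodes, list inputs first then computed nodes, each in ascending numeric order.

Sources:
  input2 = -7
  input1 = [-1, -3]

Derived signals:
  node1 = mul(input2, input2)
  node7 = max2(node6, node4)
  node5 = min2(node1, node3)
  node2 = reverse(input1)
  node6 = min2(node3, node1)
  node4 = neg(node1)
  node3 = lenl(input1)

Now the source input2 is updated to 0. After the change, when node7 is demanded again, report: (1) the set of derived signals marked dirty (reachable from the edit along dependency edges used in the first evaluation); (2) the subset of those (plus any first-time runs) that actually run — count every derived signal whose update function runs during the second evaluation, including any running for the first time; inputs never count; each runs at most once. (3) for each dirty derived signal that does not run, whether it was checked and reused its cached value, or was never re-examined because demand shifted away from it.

The edit dirties: node1, node4, node6, node7.
4 derived signals run: node1, node4, node6, node7.
No dirty derived signal escaped a run.

First demand of the output computes:
  node1 = mul(-7, -7) = 49
  node3 = lenl([-1, -3]) = 2
  node4 = neg(49) = -49
  node6 = min2(2, 49) = 2
  node7 = max2(2, -49) = 2

After the edit, cleaning proceeds:
  node1: a read changed (input2 -7->0; input2 -7->0) — executes, giving 0.
  node4: a read changed (node1 49->0) — executes, giving 0.
  node6: a read changed (node1 49->0) — executes, giving 0.
  node7: a read changed (node6 2->0; node4 -49->0) — executes, giving 0.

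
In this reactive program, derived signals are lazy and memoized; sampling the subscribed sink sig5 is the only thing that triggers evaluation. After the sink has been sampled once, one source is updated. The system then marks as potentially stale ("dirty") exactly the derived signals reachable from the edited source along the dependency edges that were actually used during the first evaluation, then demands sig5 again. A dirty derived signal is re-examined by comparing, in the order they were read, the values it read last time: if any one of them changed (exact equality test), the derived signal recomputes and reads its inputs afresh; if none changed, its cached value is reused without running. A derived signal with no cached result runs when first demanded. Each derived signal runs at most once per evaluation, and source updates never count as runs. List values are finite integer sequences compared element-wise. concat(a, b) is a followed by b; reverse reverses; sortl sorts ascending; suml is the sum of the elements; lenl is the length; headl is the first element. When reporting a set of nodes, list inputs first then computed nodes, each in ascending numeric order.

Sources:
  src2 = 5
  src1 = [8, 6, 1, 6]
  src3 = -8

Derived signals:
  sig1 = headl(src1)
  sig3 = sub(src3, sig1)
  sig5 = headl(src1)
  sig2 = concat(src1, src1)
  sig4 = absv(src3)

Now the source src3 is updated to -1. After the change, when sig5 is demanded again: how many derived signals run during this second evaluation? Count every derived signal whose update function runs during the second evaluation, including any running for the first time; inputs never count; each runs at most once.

0 derived signals run: none.
Note the shortcut — src3 feeds only undemanded nodes, so no recomputation happens.

First demand of the output computes:
  sig5 = headl([8, 6, 1, 6]) = 8

After the edit, cleaning proceeds:
  src3 only reaches undemanded nodes; the second demand re-runs nothing.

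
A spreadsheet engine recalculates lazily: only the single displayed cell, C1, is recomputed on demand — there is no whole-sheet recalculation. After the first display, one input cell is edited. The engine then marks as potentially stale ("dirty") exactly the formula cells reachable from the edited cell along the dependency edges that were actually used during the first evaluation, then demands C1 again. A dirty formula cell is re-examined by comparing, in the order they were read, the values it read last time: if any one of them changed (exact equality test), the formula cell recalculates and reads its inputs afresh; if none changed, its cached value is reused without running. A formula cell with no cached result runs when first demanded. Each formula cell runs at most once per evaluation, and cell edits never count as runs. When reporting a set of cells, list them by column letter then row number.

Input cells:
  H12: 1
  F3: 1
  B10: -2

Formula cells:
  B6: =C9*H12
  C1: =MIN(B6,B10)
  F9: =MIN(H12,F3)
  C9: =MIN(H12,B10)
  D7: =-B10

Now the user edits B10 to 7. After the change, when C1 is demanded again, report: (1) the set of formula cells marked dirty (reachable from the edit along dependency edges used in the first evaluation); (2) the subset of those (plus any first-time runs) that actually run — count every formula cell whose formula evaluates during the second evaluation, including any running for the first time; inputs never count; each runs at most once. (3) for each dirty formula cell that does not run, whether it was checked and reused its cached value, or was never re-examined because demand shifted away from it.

First evaluation (everything demanded from the output):
  C9 = MIN(1, -2) = -2
  B6 = -2 * 1 = -2
  C1 = MIN(-2, -2) = -2

Propagation after the edit:
  C9: runs — B10 -2->7; result 1.
  B6: runs — C9 -2->1; result 1.
  C1: runs — B6 -2->1; B10 -2->7; result 1.

Marked dirty: B6, C1, C9.
Formula cells that run: B6, C1, C9 — 3 in total.
Every dirty formula cell ran.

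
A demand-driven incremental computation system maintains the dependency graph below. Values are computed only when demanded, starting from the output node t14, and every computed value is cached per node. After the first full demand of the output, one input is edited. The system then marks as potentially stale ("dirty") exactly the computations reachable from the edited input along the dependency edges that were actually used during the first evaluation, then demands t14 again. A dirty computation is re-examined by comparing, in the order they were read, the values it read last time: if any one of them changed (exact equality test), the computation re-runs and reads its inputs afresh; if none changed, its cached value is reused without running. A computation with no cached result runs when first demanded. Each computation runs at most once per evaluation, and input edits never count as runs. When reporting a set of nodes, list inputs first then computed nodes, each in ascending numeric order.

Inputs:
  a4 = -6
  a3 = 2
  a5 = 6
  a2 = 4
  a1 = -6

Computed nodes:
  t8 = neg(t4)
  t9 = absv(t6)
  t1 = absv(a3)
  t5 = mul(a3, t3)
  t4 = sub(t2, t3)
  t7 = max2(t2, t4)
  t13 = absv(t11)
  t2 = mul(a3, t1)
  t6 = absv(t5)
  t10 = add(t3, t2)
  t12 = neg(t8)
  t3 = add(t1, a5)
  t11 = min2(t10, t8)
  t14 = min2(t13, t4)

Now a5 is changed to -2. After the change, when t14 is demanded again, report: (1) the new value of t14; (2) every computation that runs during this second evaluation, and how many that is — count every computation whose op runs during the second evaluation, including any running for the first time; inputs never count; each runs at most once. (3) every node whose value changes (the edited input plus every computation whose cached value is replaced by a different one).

First evaluation (everything demanded from the output):
  t1 = absv(2) = 2
  t2 = mul(2, 2) = 4
  t3 = add(2, 6) = 8
  t4 = sub(4, 8) = -4
  t8 = neg(-4) = 4
  t10 = add(8, 4) = 12
  t11 = min2(12, 4) = 4
  t13 = absv(4) = 4
  t14 = min2(4, -4) = -4

Propagation after the edit:
  t3: runs — a5 6->-2; result 0.
  t4: runs — t3 8->0; result 4.
  t8: runs — t4 -4->4; result -4.
  t10: runs — t3 8->0; result 4.
  t11: runs — t10 12->4; t8 4->-4; result -4.
  t13: runs — t11 4->-4; result 4 (same value as before).
  t14: runs — t4 -4->4; result 4.

New value of t14: 4.
Computations that run: t3, t4, t8, t10, t11, t13, t14 — 7 in total.
Values that change: a5, t3, t4, t8, t10, t11, t14.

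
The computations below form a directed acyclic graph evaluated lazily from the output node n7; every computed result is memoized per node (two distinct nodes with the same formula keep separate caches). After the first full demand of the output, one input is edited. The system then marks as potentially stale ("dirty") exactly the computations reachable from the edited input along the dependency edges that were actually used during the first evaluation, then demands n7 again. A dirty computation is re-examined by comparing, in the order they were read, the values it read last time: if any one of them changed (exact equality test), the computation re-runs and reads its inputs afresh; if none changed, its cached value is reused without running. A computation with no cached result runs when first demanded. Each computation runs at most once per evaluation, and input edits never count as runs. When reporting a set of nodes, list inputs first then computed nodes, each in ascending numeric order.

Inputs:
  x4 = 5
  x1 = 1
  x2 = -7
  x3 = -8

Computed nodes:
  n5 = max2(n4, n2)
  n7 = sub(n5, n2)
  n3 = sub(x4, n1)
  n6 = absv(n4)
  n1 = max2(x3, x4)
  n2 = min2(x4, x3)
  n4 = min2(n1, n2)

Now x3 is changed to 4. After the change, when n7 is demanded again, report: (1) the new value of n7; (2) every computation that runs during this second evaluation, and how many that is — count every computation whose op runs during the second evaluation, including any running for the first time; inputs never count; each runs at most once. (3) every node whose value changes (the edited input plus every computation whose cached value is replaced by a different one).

First demand of the output computes:
  n1 = max2(-8, 5) = 5
  n2 = min2(5, -8) = -8
  n4 = min2(5, -8) = -8
  n5 = max2(-8, -8) = -8
  n7 = sub(-8, -8) = 0

After the edit, cleaning proceeds:
  n1: a read changed (x3 -8->4) — executes, giving 5 — identical to its old value.
  n2: a read changed (x3 -8->4) — executes, giving 4.
  n4: a read changed (n2 -8->4) — executes, giving 4.
  n5: a read changed (n4 -8->4; n2 -8->4) — executes, giving 4.
  n7: a read changed (n5 -8->4; n2 -8->4) — executes, giving 0 — identical to its old value.

Demanding n7 again yields 0.
5 computations run: n1, n2, n4, n5, n7.
The nodes whose values change: x3, n2, n4, n5.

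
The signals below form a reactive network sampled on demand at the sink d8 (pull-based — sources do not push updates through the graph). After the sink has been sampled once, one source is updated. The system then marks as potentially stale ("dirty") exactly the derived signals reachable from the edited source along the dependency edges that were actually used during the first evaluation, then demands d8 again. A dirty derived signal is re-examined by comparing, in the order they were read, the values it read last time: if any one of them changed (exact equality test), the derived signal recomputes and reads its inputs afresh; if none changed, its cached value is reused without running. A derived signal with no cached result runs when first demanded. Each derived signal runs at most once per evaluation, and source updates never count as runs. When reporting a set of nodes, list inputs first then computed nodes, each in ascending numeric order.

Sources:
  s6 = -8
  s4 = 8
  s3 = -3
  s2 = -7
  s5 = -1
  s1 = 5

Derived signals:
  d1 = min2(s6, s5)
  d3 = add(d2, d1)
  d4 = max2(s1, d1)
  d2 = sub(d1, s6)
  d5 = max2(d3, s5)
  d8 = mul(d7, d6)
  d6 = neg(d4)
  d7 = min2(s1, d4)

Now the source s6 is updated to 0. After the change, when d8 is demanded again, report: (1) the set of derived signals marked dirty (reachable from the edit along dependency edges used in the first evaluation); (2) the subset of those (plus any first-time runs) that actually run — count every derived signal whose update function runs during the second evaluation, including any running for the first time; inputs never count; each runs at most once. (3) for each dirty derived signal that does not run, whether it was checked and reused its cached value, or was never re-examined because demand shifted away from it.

Initial pass — values computed on the first demand:
  d1 = min2(-8, -1) = -8
  d4 = max2(5, -8) = 5
  d6 = neg(5) = -5
  d7 = min2(5, 5) = 5
  d8 = mul(5, -5) = -25

Second demand — change propagation:
  d1: re-runs because s6 -8->0; new result -1.
  d4: re-runs because d1 -8->-1; new result 5 (unchanged).
  d6: re-examined; everything it read last time is the same (d4 unchanged) — cache -5 kept, no run.
  d7: re-examined; everything it read last time is the same (s1 unchanged, d4 unchanged) — cache 5 kept, no run.
  d8: re-examined; everything it read last time is the same (d7 unchanged, d6 unchanged) — cache -25 kept, no run.

The important point: d4 recomputes to an identical value, and the output ends up unchanged.

Dirty set: d1, d4, d6, d7, d8.
Run set: d1, d4 (2 run).
Re-examined without running (cache reused): d6, d7, d8.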